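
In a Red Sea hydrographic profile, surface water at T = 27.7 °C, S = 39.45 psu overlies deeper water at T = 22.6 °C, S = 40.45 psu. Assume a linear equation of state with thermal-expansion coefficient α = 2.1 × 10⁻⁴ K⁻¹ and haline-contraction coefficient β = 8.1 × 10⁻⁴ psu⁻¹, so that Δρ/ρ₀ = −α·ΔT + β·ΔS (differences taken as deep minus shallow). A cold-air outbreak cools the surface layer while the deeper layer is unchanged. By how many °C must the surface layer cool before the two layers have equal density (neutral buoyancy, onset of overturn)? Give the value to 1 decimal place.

Neutral buoyancy requires Δρ = 0, i.e. −α(T_deep − T_surf′) + β(S_deep − S_surf) = 0.
T_surf′ = T_deep − (β/α)·ΔS = 22.6 − (8.1 × 10⁻⁴/2.1 × 10⁻⁴)·(+1.00) = 18.743 °C.
Cooling required: 27.7 − (18.743) = 8.957 °C.

9.0 °C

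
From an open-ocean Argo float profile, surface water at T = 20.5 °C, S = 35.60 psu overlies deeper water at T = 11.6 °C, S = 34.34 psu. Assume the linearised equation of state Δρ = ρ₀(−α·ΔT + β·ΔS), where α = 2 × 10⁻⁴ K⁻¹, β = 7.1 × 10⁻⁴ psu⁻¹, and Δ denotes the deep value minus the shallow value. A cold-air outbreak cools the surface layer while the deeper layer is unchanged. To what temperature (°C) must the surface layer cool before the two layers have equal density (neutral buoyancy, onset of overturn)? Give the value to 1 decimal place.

Neutral buoyancy requires Δρ = 0, i.e. −α(T_deep − T_surf′) + β(S_deep − S_surf) = 0.
T_surf′ = T_deep − (β/α)·ΔS = 11.6 − (7.1 × 10⁻⁴/2 × 10⁻⁴)·(-1.26) = 16.073 °C.
Cooling required: 20.5 − (16.073) = 4.427 °C.

16.1 °C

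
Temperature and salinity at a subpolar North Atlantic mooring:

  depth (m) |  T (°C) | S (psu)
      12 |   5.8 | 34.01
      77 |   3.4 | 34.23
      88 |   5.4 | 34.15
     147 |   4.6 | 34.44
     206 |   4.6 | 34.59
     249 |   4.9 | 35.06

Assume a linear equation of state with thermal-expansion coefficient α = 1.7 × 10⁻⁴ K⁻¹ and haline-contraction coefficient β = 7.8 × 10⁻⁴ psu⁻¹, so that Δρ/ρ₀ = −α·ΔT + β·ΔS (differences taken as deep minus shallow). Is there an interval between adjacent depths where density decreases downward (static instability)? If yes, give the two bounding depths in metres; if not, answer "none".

Evaluate Δρ/ρ₀ = −αΔT + βΔS across each adjacent pair:
  12–77 m: −αΔT+βΔS = −(1.7 × 10⁻⁴)(-2.4)+(7.8 × 10⁻⁴)(+0.22) = 5.8 × 10⁻⁴ → stable
  77–88 m: −αΔT+βΔS = −(1.7 × 10⁻⁴)(+2.0)+(7.8 × 10⁻⁴)(-0.08) = -4.0 × 10⁻⁴ → UNSTABLE
  88–147 m: −αΔT+βΔS = −(1.7 × 10⁻⁴)(-0.8)+(7.8 × 10⁻⁴)(+0.29) = 3.6 × 10⁻⁴ → stable
  147–206 m: −αΔT+βΔS = −(1.7 × 10⁻⁴)(+0.0)+(7.8 × 10⁻⁴)(+0.15) = 1.2 × 10⁻⁴ → stable
  206–249 m: −αΔT+βΔS = −(1.7 × 10⁻⁴)(+0.3)+(7.8 × 10⁻⁴)(+0.47) = 3.2 × 10⁻⁴ → stable
The 77–88 m interval has Δρ < 0: lighter water underlies denser water.

77–88 m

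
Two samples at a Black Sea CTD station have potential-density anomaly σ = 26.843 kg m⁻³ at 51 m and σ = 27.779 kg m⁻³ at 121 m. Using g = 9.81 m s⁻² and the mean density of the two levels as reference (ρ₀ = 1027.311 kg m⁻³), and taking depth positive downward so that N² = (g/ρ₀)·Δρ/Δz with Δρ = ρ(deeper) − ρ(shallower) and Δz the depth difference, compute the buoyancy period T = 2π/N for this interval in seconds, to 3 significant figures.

Δρ = 1027.779 − 1026.843 = 0.936 kg m⁻³ over Δz = 121 − 51 = 70 m.
N² = (9.81/1027.311) × (0.936/70) = 1.2769 × 10⁻⁴ s⁻².
N = √(1.2769 × 10⁻⁴) = 0.011300 rad s⁻¹, so T = 2π/N = 556.03 s ≈ 556 s.

556 s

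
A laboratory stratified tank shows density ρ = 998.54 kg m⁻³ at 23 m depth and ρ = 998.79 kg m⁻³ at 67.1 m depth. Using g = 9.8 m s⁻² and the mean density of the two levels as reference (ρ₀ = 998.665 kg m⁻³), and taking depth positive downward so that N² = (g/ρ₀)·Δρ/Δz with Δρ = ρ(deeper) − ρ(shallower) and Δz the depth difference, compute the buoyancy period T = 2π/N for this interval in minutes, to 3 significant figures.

Δρ = 998.79 − 998.54 = 0.25 kg m⁻³ over Δz = 67.1 − 23 = 44.1 m.
N² = (9.8/998.665) × (0.25/44.1) = 5.5630 × 10⁻⁵ s⁻².
N = √(5.5630 × 10⁻⁵) = 7.4586 × 10⁻³ rad s⁻¹, so T = 2π/N = 842.41 s = 14.040 min ≈ 14.0 min.

14.0 min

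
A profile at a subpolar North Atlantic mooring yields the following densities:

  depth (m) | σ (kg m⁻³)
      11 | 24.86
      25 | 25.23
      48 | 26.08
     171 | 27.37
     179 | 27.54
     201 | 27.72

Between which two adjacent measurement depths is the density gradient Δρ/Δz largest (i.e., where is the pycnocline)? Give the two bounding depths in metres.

Compute the density gradient over each adjacent pair:
  11–25 m: Δρ/Δz = 0.37/14 = 0.026 kg m⁻⁴
  25–48 m: Δρ/Δz = 0.85/23 = 0.037 kg m⁻⁴
  48–171 m: Δρ/Δz = 1.29/123 = 0.010 kg m⁻⁴
  171–179 m: Δρ/Δz = 0.17/8 = 0.021 kg m⁻⁴
  179–201 m: Δρ/Δz = 0.18/22 = 8.2 × 10⁻³ kg m⁻⁴
The largest gradient is in the 25–48 m interval — the pycnocline.

25–48 m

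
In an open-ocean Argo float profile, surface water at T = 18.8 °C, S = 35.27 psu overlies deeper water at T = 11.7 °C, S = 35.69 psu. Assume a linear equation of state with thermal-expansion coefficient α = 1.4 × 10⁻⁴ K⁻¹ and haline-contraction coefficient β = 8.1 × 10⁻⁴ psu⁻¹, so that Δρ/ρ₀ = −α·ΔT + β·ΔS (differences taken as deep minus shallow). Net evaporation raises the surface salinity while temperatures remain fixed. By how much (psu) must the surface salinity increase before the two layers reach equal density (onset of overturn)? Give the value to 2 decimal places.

Neutral buoyancy requires −α(T_deep − T_surf) + β(S_deep − S_surf′) = 0.
S_surf′ = S_deep − (α/β)·ΔT = 35.69 − (1.4 × 10⁻⁴/8.1 × 10⁻⁴)·(-7.1) = 36.9172 psu.
Increase required: 36.9172 − 35.27 = 1.6472 psu.

1.65 psu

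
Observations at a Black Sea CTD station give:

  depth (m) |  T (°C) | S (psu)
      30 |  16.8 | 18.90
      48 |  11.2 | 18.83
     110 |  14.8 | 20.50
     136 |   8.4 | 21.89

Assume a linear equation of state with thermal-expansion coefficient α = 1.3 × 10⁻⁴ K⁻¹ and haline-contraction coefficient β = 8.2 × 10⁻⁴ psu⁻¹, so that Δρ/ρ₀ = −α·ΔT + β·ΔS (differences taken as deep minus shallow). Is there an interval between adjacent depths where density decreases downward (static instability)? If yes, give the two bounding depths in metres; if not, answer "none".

Evaluate Δρ/ρ₀ = −αΔT + βΔS across each adjacent pair:
  30–48 m: −αΔT+βΔS = −(1.3 × 10⁻⁴)(-5.6)+(8.2 × 10⁻⁴)(-0.07) = 6.7 × 10⁻⁴ → stable
  48–110 m: −αΔT+βΔS = −(1.3 × 10⁻⁴)(+3.6)+(8.2 × 10⁻⁴)(+1.67) = 9.0 × 10⁻⁴ → stable
  110–136 m: −αΔT+βΔS = −(1.3 × 10⁻⁴)(-6.4)+(8.2 × 10⁻⁴)(+1.39) = 2.0 × 10⁻³ → stable
Every interval has Δρ > 0: the column is stably stratified throughout.

none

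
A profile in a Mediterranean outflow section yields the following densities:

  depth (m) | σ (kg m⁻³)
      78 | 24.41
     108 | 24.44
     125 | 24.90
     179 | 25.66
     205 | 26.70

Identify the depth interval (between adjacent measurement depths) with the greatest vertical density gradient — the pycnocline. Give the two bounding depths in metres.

179–205 m

Compute the density gradient over each adjacent pair:
  78–108 m: Δρ/Δz = 0.03/30 = 1.0 × 10⁻³ kg m⁻⁴
  108–125 m: Δρ/Δz = 0.46/17 = 0.027 kg m⁻⁴
  125–179 m: Δρ/Δz = 0.76/54 = 0.014 kg m⁻⁴
  179–205 m: Δρ/Δz = 1.04/26 = 0.040 kg m⁻⁴
The largest gradient is in the 179–205 m interval — the pycnocline.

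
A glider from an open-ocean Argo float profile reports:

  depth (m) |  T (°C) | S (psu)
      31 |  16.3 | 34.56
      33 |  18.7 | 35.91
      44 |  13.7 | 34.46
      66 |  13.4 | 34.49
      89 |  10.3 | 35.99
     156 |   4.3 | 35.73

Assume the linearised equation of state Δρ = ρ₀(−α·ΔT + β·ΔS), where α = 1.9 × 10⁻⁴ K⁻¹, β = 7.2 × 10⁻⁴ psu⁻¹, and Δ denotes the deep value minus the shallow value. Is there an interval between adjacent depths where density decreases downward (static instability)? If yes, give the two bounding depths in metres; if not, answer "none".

Evaluate Δρ/ρ₀ = −αΔT + βΔS across each adjacent pair:
  31–33 m: −αΔT+βΔS = −(1.9 × 10⁻⁴)(+2.4)+(7.2 × 10⁻⁴)(+1.35) = 5.2 × 10⁻⁴ → stable
  33–44 m: −αΔT+βΔS = −(1.9 × 10⁻⁴)(-5.0)+(7.2 × 10⁻⁴)(-1.45) = -9.4 × 10⁻⁵ → UNSTABLE
  44–66 m: −αΔT+βΔS = −(1.9 × 10⁻⁴)(-0.3)+(7.2 × 10⁻⁴)(+0.03) = 7.9 × 10⁻⁵ → stable
  66–89 m: −αΔT+βΔS = −(1.9 × 10⁻⁴)(-3.1)+(7.2 × 10⁻⁴)(+1.50) = 1.7 × 10⁻³ → stable
  89–156 m: −αΔT+βΔS = −(1.9 × 10⁻⁴)(-6.0)+(7.2 × 10⁻⁴)(-0.26) = 9.5 × 10⁻⁴ → stable
The 33–44 m interval has Δρ < 0: lighter water underlies denser water.

33–44 m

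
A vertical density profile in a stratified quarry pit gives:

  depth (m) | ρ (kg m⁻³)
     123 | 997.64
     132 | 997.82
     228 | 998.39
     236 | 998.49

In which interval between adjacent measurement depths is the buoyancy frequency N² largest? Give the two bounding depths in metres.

Compute the density gradient over each adjacent pair:
  123–132 m: Δρ/Δz = 0.18/9 = 0.020 kg m⁻⁴
  132–228 m: Δρ/Δz = 0.57/96 = 5.9 × 10⁻³ kg m⁻⁴
  228–236 m: Δρ/Δz = 0.10/8 = 0.013 kg m⁻⁴
The largest gradient is in the 123–132 m interval — the pycnocline.

123–132 m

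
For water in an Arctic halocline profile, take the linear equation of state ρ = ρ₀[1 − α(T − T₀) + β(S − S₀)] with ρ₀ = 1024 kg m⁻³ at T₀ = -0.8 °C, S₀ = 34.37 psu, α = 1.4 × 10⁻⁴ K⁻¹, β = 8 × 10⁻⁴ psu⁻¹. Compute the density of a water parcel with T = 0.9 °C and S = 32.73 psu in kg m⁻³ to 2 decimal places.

1022.41 kg m⁻³

T − T₀ = +1.7 K, S − S₀ = -1.64 psu.
Bracket = 1 − α·(+1.7) + β·(-1.64) = 1 + (-1.55 × 10⁻³) = 0.9984500.
ρ = 1024 × 0.9984500 = 1022.41 kg m⁻³.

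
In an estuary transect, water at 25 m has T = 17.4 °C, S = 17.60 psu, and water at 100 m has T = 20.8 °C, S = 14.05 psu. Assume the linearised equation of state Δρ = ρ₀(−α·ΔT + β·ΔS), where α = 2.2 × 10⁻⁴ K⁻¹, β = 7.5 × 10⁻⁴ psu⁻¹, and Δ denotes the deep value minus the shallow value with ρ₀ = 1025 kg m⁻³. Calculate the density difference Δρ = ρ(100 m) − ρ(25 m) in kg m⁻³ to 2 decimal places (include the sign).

-3.50 kg m⁻³

ΔT = +3.4 K, ΔS = -3.55 psu (deep − shallow).
Δρ/ρ₀ = −(2.2 × 10⁻⁴)(+3.4) + (7.5 × 10⁻⁴)(-3.55) = -3.4105 × 10⁻³.
Δρ = 1025 × (-3.4105 × 10⁻³) = -3.50 kg m⁻³.
Negative Δρ: lighter below, statically unstable.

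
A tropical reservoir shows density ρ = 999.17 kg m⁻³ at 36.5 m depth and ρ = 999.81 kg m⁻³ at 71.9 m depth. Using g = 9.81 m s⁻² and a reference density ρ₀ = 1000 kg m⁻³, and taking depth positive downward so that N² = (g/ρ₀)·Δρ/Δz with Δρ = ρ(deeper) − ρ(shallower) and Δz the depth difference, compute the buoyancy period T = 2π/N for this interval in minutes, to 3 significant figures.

Δρ = 999.81 − 999.17 = 0.64 kg m⁻³ over Δz = 71.9 − 36.5 = 35.4 m.
N² = (9.81/1000) × (0.64/35.4) = 1.7736 × 10⁻⁴ s⁻².
N = √(1.7736 × 10⁻⁴) = 0.013318 rad s⁻¹, so T = 2π/N = 471.78 s = 7.8630 min ≈ 7.86 min.

7.86 min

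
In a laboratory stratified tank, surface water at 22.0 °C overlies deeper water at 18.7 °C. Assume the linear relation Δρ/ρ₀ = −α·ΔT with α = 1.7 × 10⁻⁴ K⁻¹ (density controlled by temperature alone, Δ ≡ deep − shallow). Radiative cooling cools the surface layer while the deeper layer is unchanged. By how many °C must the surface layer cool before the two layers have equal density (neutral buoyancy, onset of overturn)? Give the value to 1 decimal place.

3.3 °C

With temperature the only control, equal density requires T_surf′ = T_deep.
T_surf′ = 18.7 °C.
Cooling required: 22.0 − 18.7 = 3.3 °C.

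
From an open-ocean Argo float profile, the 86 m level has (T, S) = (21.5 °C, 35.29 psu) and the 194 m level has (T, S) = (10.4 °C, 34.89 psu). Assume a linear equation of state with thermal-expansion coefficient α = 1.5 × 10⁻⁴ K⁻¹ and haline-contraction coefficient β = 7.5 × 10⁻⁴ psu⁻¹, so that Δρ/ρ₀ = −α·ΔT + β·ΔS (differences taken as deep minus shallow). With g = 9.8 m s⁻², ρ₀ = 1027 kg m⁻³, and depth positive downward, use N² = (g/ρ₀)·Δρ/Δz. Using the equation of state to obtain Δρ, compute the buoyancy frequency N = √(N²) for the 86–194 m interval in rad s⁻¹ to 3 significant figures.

0.0111 rad s⁻¹

ΔT = -11.1 K, ΔS = -0.40 psu (deep − shallow).
Δρ/ρ₀ = −αΔT + βΔS = 1.665 × 10⁻³ − 3.00 × 10⁻⁴ = 1.365 × 10⁻³, so Δρ ≈ 1.402 kg m⁻³.
N² = (g/ρ₀)·Δρ/Δz = g·(Δρ/ρ₀)/Δz = 9.8 × 1.365 × 10⁻³ / 108 = 1.2386 × 10⁻⁴ s⁻².
N = √(1.2386 × 10⁻⁴) = 0.011129 rad s⁻¹ ≈ 0.0111 rad s⁻¹.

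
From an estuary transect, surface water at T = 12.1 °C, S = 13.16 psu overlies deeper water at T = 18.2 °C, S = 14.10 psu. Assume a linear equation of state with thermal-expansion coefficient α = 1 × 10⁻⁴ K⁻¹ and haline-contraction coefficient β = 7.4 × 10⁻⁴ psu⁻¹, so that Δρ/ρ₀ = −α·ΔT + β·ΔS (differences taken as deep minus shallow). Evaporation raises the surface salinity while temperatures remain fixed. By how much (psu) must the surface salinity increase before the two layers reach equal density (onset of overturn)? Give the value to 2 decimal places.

0.12 psu

Neutral buoyancy requires −α(T_deep − T_surf) + β(S_deep − S_surf′) = 0.
S_surf′ = S_deep − (α/β)·ΔT = 14.10 − (1 × 10⁻⁴/7.4 × 10⁻⁴)·(+6.1) = 13.2757 psu.
Increase required: 13.2757 − 13.16 = 0.1157 psu.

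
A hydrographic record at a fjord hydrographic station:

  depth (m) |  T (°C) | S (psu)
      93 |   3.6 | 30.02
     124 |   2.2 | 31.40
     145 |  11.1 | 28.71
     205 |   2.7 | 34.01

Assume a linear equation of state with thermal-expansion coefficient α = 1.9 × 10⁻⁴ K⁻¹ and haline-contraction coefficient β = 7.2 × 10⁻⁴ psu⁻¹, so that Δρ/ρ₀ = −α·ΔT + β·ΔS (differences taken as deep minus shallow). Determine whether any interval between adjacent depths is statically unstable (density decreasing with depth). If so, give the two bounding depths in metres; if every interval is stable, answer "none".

Evaluate Δρ/ρ₀ = −αΔT + βΔS across each adjacent pair:
  93–124 m: −αΔT+βΔS = −(1.9 × 10⁻⁴)(-1.4)+(7.2 × 10⁻⁴)(+1.38) = 1.3 × 10⁻³ → stable
  124–145 m: −αΔT+βΔS = −(1.9 × 10⁻⁴)(+8.9)+(7.2 × 10⁻⁴)(-2.69) = -3.6 × 10⁻³ → UNSTABLE
  145–205 m: −αΔT+βΔS = −(1.9 × 10⁻⁴)(-8.4)+(7.2 × 10⁻⁴)(+5.30) = 5.4 × 10⁻³ → stable
The 124–145 m interval has Δρ < 0: lighter water underlies denser water.

124–145 m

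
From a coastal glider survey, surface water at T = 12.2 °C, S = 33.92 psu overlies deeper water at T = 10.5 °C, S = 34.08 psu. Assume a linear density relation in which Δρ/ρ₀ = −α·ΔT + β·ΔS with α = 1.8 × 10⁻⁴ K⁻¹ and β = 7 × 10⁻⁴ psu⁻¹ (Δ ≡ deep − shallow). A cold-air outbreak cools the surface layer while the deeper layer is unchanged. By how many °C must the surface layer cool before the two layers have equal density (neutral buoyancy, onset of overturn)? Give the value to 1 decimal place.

2.3 °C

Neutral buoyancy requires Δρ = 0, i.e. −α(T_deep − T_surf′) + β(S_deep − S_surf) = 0.
T_surf′ = T_deep − (β/α)·ΔS = 10.5 − (7 × 10⁻⁴/1.8 × 10⁻⁴)·(+0.16) = 9.878 °C.
Cooling required: 12.2 − (9.878) = 2.322 °C.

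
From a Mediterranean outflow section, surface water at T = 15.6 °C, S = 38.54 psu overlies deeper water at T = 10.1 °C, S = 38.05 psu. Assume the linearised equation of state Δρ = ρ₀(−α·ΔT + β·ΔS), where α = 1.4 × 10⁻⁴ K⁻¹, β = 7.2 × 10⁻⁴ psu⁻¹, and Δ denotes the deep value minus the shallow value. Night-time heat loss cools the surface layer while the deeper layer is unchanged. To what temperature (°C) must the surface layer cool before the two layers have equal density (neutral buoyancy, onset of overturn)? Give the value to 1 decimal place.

Neutral buoyancy requires Δρ = 0, i.e. −α(T_deep − T_surf′) + β(S_deep − S_surf) = 0.
T_surf′ = T_deep − (β/α)·ΔS = 10.1 − (7.2 × 10⁻⁴/1.4 × 10⁻⁴)·(-0.49) = 12.620 °C.
Cooling required: 15.6 − (12.620) = 2.980 °C.

12.6 °C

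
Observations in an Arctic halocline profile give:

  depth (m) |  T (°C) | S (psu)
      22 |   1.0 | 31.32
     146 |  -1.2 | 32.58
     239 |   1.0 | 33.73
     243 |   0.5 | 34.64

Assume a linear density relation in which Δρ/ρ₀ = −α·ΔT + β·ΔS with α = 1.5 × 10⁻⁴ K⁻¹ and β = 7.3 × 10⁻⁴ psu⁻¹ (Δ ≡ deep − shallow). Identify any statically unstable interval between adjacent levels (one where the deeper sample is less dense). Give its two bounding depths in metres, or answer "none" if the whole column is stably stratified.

none

Evaluate Δρ/ρ₀ = −αΔT + βΔS across each adjacent pair:
  22–146 m: −αΔT+βΔS = −(1.5 × 10⁻⁴)(-2.2)+(7.3 × 10⁻⁴)(+1.26) = 1.2 × 10⁻³ → stable
  146–239 m: −αΔT+βΔS = −(1.5 × 10⁻⁴)(+2.2)+(7.3 × 10⁻⁴)(+1.15) = 5.1 × 10⁻⁴ → stable
  239–243 m: −αΔT+βΔS = −(1.5 × 10⁻⁴)(-0.5)+(7.3 × 10⁻⁴)(+0.91) = 7.4 × 10⁻⁴ → stable
Every interval has Δρ > 0: the column is stably stratified throughout.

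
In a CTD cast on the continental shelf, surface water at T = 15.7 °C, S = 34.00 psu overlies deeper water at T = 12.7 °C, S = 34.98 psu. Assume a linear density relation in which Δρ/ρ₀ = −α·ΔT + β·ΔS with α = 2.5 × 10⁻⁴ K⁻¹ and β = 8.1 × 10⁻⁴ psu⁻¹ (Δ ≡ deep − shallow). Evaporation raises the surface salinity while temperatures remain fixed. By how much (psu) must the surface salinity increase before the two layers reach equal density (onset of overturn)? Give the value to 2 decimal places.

Neutral buoyancy requires −α(T_deep − T_surf) + β(S_deep − S_surf′) = 0.
S_surf′ = S_deep − (α/β)·ΔT = 34.98 − (2.5 × 10⁻⁴/8.1 × 10⁻⁴)·(-3.0) = 35.9059 psu.
Increase required: 35.9059 − 34.00 = 1.9059 psu.

1.91 psu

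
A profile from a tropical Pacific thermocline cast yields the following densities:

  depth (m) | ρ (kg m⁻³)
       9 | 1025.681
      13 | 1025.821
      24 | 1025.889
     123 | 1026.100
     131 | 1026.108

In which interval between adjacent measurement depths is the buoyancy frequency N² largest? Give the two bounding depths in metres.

9–13 m

Compute the density gradient over each adjacent pair:
  9–13 m: Δρ/Δz = 0.140/4 = 0.035 kg m⁻⁴
  13–24 m: Δρ/Δz = 0.068/11 = 6.2 × 10⁻³ kg m⁻⁴
  24–123 m: Δρ/Δz = 0.211/99 = 2.1 × 10⁻³ kg m⁻⁴
  123–131 m: Δρ/Δz = 0.008/8 = 1.0 × 10⁻³ kg m⁻⁴
The largest gradient is in the 9–13 m interval — the pycnocline.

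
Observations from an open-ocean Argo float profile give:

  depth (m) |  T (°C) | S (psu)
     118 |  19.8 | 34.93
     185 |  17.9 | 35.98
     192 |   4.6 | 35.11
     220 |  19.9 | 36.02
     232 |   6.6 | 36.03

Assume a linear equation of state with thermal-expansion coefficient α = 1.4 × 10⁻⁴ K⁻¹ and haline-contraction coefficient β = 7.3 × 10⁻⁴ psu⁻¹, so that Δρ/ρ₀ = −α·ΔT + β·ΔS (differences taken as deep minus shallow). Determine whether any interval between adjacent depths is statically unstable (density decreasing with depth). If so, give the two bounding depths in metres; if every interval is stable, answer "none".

Evaluate Δρ/ρ₀ = −αΔT + βΔS across each adjacent pair:
  118–185 m: −αΔT+βΔS = −(1.4 × 10⁻⁴)(-1.9)+(7.3 × 10⁻⁴)(+1.05) = 1.0 × 10⁻³ → stable
  185–192 m: −αΔT+βΔS = −(1.4 × 10⁻⁴)(-13.3)+(7.3 × 10⁻⁴)(-0.87) = 1.2 × 10⁻³ → stable
  192–220 m: −αΔT+βΔS = −(1.4 × 10⁻⁴)(+15.3)+(7.3 × 10⁻⁴)(+0.91) = -1.5 × 10⁻³ → UNSTABLE
  220–232 m: −αΔT+βΔS = −(1.4 × 10⁻⁴)(-13.3)+(7.3 × 10⁻⁴)(+0.01) = 1.9 × 10⁻³ → stable
The 192–220 m interval has Δρ < 0: lighter water underlies denser water.

192–220 m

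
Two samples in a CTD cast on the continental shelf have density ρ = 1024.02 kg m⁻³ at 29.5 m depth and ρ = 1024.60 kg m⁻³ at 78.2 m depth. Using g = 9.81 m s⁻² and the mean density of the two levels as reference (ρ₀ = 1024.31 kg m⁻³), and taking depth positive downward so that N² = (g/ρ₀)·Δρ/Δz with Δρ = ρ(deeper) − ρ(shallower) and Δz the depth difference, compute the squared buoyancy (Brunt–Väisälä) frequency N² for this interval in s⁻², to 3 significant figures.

1.14 × 10⁻⁴ s⁻²

Δρ = 1024.60 − 1024.02 = 0.58 kg m⁻³ over Δz = 78.2 − 29.5 = 48.7 m.
N² = (9.81/1024.31) × (0.58/48.7) = 1.1406 × 10⁻⁴ s⁻² ≈ 1.14 × 10⁻⁴ s⁻².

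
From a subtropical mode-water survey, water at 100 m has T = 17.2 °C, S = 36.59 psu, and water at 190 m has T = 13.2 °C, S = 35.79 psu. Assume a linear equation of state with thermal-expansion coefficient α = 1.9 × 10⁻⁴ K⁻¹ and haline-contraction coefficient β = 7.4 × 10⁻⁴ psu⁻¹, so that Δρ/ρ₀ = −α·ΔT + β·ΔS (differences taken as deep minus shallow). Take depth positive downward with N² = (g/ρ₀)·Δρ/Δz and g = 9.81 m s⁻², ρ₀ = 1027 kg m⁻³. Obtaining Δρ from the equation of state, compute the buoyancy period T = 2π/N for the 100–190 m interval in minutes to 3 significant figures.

ΔT = -4.0 K, ΔS = -0.80 psu (deep − shallow).
Δρ/ρ₀ = −αΔT + βΔS = 7.60 × 10⁻⁴ − 5.92 × 10⁻⁴ = 1.68 × 10⁻⁴, so Δρ ≈ 0.1725 kg m⁻³.
N² = (g/ρ₀)·Δρ/Δz = g·(Δρ/ρ₀)/Δz = 9.81 × 1.68 × 10⁻⁴ / 90 = 1.8312 × 10⁻⁵ s⁻².
N = √(1.8312 × 10⁻⁵) = 4.2793 × 10⁻³ rad s⁻¹ → T = 2π/N = 1.4683 × 10³ s = 24.472 min ≈ 24.5 min.

24.5 min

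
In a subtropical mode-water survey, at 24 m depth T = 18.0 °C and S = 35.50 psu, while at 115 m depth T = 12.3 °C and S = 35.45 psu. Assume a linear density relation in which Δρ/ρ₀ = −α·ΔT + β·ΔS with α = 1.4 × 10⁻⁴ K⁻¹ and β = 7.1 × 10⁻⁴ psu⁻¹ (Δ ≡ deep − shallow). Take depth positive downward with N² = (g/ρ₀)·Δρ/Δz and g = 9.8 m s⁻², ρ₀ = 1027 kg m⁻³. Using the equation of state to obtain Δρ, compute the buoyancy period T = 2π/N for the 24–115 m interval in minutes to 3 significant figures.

11.6 min

ΔT = -5.7 K, ΔS = -0.05 psu (deep − shallow).
Δρ/ρ₀ = −αΔT + βΔS = 7.98 × 10⁻⁴ − 3.55 × 10⁻⁵ = 7.625 × 10⁻⁴, so Δρ ≈ 0.7831 kg m⁻³.
N² = (g/ρ₀)·Δρ/Δz = g·(Δρ/ρ₀)/Δz = 9.8 × 7.625 × 10⁻⁴ / 91 = 8.2115 × 10⁻⁵ s⁻².
N = √(8.2115 × 10⁻⁵) = 9.0617 × 10⁻³ rad s⁻¹ → T = 2π/N = 693.38 s = 11.556 min ≈ 11.6 min.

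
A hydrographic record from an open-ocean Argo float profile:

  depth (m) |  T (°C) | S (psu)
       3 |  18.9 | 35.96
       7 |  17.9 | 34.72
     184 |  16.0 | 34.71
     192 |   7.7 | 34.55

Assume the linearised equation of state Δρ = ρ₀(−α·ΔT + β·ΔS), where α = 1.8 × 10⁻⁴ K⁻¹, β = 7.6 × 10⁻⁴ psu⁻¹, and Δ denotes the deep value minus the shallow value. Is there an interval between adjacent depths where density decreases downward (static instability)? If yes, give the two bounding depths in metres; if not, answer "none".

Evaluate Δρ/ρ₀ = −αΔT + βΔS across each adjacent pair:
  3–7 m: −αΔT+βΔS = −(1.8 × 10⁻⁴)(-1.0)+(7.6 × 10⁻⁴)(-1.24) = -7.6 × 10⁻⁴ → UNSTABLE
  7–184 m: −αΔT+βΔS = −(1.8 × 10⁻⁴)(-1.9)+(7.6 × 10⁻⁴)(-0.01) = 3.3 × 10⁻⁴ → stable
  184–192 m: −αΔT+βΔS = −(1.8 × 10⁻⁴)(-8.3)+(7.6 × 10⁻⁴)(-0.16) = 1.4 × 10⁻³ → stable
The 3–7 m interval has Δρ < 0: lighter water underlies denser water.

3–7 m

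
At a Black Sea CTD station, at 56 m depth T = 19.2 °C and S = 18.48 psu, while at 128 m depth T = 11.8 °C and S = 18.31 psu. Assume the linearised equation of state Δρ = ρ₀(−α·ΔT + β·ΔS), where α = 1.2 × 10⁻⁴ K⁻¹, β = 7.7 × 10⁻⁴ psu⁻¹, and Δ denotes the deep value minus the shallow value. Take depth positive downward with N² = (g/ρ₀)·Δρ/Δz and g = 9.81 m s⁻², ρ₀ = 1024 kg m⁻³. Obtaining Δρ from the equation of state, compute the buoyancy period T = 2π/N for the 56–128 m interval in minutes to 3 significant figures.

10.3 min

ΔT = -7.4 K, ΔS = -0.17 psu (deep − shallow).
Δρ/ρ₀ = −αΔT + βΔS = 8.88 × 10⁻⁴ − 1.309 × 10⁻⁴ = 7.571 × 10⁻⁴, so Δρ ≈ 0.7753 kg m⁻³.
N² = (g/ρ₀)·Δρ/Δz = g·(Δρ/ρ₀)/Δz = 9.81 × 7.571 × 10⁻⁴ / 72 = 1.0315 × 10⁻⁴ s⁻².
N = √(1.0315 × 10⁻⁴) = 0.010156 rad s⁻¹ → T = 2π/N = 618.67 s = 10.311 min ≈ 10.3 min.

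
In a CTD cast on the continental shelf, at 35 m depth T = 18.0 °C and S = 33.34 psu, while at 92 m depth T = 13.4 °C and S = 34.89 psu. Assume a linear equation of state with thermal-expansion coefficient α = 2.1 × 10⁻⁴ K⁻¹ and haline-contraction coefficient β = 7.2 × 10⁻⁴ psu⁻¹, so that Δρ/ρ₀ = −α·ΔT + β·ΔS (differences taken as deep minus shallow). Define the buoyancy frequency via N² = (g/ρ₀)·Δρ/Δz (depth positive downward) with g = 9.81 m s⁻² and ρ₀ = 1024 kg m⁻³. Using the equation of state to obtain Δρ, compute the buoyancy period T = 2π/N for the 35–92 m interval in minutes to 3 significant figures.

ΔT = -4.6 K, ΔS = +1.55 psu (deep − shallow).
Δρ/ρ₀ = −αΔT + βΔS = 9.66 × 10⁻⁴ + 1.116 × 10⁻³ = 2.082 × 10⁻³, so Δρ ≈ 2.132 kg m⁻³.
N² = (g/ρ₀)·Δρ/Δz = g·(Δρ/ρ₀)/Δz = 9.81 × 2.082 × 10⁻³ / 57 = 3.5832 × 10⁻⁴ s⁻².
N = √(3.5832 × 10⁻⁴) = 0.018929 rad s⁻¹ → T = 2π/N = 331.93 s = 5.5322 min ≈ 5.53 min.

5.53 min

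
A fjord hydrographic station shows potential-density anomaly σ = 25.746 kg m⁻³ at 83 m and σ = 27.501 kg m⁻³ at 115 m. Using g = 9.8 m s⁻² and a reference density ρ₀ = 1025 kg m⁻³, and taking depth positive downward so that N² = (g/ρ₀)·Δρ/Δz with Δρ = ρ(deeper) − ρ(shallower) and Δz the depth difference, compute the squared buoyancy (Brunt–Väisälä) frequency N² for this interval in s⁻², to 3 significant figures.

5.24 × 10⁻⁴ s⁻²

Δρ = 1027.501 − 1025.746 = 1.755 kg m⁻³ over Δz = 115 − 83 = 32 m.
N² = (9.8/1025) × (1.755/32) = 5.2436 × 10⁻⁴ s⁻² ≈ 5.24 × 10⁻⁴ s⁻².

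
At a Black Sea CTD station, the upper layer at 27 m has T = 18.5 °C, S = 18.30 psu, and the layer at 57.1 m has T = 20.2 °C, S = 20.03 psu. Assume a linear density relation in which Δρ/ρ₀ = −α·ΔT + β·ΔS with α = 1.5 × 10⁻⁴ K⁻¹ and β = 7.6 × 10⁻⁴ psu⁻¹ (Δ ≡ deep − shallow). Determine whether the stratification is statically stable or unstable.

stable

ΔT = 20.2 − 18.5 = +1.7 K and ΔS = 20.03 − 18.30 = +1.73 psu (deep − shallow).
−αΔT = -2.55 × 10⁻⁴; βΔS = 1.3148 × 10⁻³; sum Δρ/ρ₀ = 1.0598 × 10⁻³.
Δρ/ρ₀ > 0, so Δρ > 0: deeper water is denser → statically stable.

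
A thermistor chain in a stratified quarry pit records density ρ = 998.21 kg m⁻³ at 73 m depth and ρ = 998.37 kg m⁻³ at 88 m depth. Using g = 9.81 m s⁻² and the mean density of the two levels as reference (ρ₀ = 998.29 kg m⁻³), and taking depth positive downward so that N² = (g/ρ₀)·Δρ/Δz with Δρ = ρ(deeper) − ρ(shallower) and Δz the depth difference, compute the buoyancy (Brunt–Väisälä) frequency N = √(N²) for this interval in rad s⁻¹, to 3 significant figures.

0.0102 rad s⁻¹

Δρ = 998.37 − 998.21 = 0.16 kg m⁻³ over Δz = 88 − 73 = 15 m.
N² = (9.81/998.29) × (0.16/15) = 1.0482 × 10⁻⁴ s⁻².
N = √(1.0482 × 10⁻⁴) = 0.010238 rad s⁻¹ ≈ 0.0102 rad s⁻¹.
A positive N² confirms static stability across the interval.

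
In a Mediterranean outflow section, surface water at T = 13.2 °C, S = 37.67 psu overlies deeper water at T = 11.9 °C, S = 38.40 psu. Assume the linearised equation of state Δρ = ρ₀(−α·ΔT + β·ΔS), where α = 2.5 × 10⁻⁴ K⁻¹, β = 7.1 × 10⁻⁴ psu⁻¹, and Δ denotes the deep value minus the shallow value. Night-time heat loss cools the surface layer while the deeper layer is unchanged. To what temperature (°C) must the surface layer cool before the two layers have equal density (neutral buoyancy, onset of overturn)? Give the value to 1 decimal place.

Neutral buoyancy requires Δρ = 0, i.e. −α(T_deep − T_surf′) + β(S_deep − S_surf) = 0.
T_surf′ = T_deep − (β/α)·ΔS = 11.9 − (7.1 × 10⁻⁴/2.5 × 10⁻⁴)·(+0.73) = 9.827 °C.
Cooling required: 13.2 − (9.827) = 3.373 °C.

9.8 °C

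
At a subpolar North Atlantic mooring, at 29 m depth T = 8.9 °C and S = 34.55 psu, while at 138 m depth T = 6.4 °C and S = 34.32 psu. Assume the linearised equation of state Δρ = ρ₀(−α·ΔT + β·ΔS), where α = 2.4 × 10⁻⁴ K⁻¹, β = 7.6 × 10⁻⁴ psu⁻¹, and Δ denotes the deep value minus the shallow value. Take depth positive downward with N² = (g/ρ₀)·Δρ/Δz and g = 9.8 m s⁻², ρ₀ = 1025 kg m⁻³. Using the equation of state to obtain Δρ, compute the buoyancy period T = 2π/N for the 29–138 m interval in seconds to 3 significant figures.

ΔT = -2.5 K, ΔS = -0.23 psu (deep − shallow).
Δρ/ρ₀ = −αΔT + βΔS = 6.00 × 10⁻⁴ − 1.748 × 10⁻⁴ = 4.252 × 10⁻⁴, so Δρ ≈ 0.4358 kg m⁻³.
N² = (g/ρ₀)·Δρ/Δz = g·(Δρ/ρ₀)/Δz = 9.8 × 4.252 × 10⁻⁴ / 109 = 3.8229 × 10⁻⁵ s⁻².
N = √(3.8229 × 10⁻⁵) = 6.1830 × 10⁻³ rad s⁻¹ → T = 2π/N = 1.0162 × 10³ s ≈ 1.02 × 10³ s.

1.02 × 10³ s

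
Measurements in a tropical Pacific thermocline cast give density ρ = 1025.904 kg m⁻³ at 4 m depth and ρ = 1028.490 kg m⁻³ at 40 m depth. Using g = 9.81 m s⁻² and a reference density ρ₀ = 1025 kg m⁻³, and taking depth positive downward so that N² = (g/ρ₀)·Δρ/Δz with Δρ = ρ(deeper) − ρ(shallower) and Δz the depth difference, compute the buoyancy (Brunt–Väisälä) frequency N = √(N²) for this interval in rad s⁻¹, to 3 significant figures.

Δρ = 1028.490 − 1025.904 = 2.586 kg m⁻³ over Δz = 40 − 4 = 36 m.
N² = (9.81/1025) × (2.586/36) = 6.8750 × 10⁻⁴ s⁻².
N = √(6.8750 × 10⁻⁴) = 0.026220 rad s⁻¹ ≈ 0.0262 rad s⁻¹.

0.0262 rad s⁻¹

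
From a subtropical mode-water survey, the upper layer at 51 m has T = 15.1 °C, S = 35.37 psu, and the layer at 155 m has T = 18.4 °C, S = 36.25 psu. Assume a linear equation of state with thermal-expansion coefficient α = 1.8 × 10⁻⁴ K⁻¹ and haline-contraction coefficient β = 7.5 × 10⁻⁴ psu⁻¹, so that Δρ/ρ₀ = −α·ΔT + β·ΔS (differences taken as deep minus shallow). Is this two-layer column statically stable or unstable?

stable

ΔT = 18.4 − 15.1 = +3.3 K and ΔS = 36.25 − 35.37 = +0.88 psu (deep − shallow).
−αΔT = -5.94 × 10⁻⁴; βΔS = 6.60 × 10⁻⁴; sum Δρ/ρ₀ = 6.60 × 10⁻⁵.
Δρ/ρ₀ > 0, so Δρ > 0: deeper water is denser → statically stable.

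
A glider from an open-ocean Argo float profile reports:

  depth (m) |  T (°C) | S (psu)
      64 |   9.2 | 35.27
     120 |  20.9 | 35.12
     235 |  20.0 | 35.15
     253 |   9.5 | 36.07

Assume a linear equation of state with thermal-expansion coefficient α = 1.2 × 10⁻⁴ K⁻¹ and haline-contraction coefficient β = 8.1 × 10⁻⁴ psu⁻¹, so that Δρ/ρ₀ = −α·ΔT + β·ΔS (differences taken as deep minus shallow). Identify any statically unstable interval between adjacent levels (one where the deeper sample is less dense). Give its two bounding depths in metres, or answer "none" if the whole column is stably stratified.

Evaluate Δρ/ρ₀ = −αΔT + βΔS across each adjacent pair:
  64–120 m: −αΔT+βΔS = −(1.2 × 10⁻⁴)(+11.7)+(8.1 × 10⁻⁴)(-0.15) = -1.5 × 10⁻³ → UNSTABLE
  120–235 m: −αΔT+βΔS = −(1.2 × 10⁻⁴)(-0.9)+(8.1 × 10⁻⁴)(+0.03) = 1.3 × 10⁻⁴ → stable
  235–253 m: −αΔT+βΔS = −(1.2 × 10⁻⁴)(-10.5)+(8.1 × 10⁻⁴)(+0.92) = 2.0 × 10⁻³ → stable
The 64–120 m interval has Δρ < 0: lighter water underlies denser water.

64–120 m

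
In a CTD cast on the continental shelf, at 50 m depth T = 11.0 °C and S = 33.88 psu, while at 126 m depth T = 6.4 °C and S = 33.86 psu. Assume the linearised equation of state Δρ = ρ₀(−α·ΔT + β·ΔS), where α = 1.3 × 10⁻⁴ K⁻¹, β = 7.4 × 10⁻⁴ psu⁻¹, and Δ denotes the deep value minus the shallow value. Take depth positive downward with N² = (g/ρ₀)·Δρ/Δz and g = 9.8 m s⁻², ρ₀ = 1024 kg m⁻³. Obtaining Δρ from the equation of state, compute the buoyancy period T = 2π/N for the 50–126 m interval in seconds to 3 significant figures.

ΔT = -4.6 K, ΔS = -0.02 psu (deep − shallow).
Δρ/ρ₀ = −αΔT + βΔS = 5.98 × 10⁻⁴ − 1.48 × 10⁻⁵ = 5.832 × 10⁻⁴, so Δρ ≈ 0.5972 kg m⁻³.
N² = (g/ρ₀)·Δρ/Δz = g·(Δρ/ρ₀)/Δz = 9.8 × 5.832 × 10⁻⁴ / 76 = 7.5202 × 10⁻⁵ s⁻².
N = √(7.5202 × 10⁻⁵) = 8.6719 × 10⁻³ rad s⁻¹ → T = 2π/N = 724.55 s ≈ 725 s.

725 s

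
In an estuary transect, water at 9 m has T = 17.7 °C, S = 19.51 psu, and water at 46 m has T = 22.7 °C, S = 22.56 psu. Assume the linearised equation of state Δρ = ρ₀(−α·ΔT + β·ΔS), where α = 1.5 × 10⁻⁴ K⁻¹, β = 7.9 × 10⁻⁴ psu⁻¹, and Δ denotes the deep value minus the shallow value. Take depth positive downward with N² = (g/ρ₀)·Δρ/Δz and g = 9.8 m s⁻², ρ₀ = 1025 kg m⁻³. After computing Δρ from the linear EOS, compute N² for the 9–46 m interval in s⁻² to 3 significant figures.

4.40 × 10⁻⁴ s⁻²

ΔT = +5.0 K, ΔS = +3.05 psu (deep − shallow).
Δρ/ρ₀ = −αΔT + βΔS = -7.50 × 10⁻⁴ + 2.4095 × 10⁻³ = 1.6595 × 10⁻³, so Δρ ≈ 1.701 kg m⁻³.
N² = (g/ρ₀)·Δρ/Δz = g·(Δρ/ρ₀)/Δz = 9.8 × 1.6595 × 10⁻³ / 37 = 4.3954 × 10⁻⁴ s⁻² ≈ 4.40 × 10⁻⁴ s⁻².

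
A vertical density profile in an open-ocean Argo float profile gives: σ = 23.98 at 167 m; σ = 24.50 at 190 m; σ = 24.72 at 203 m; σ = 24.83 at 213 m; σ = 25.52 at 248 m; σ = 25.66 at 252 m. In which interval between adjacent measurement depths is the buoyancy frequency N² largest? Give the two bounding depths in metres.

Compute the density gradient over each adjacent pair:
  167–190 m: Δρ/Δz = 0.52/23 = 0.023 kg m⁻⁴
  190–203 m: Δρ/Δz = 0.22/13 = 0.017 kg m⁻⁴
  203–213 m: Δρ/Δz = 0.11/10 = 0.011 kg m⁻⁴
  213–248 m: Δρ/Δz = 0.69/35 = 0.020 kg m⁻⁴
  248–252 m: Δρ/Δz = 0.14/4 = 0.035 kg m⁻⁴
The largest gradient is in the 248–252 m interval — the pycnocline.

248–252 m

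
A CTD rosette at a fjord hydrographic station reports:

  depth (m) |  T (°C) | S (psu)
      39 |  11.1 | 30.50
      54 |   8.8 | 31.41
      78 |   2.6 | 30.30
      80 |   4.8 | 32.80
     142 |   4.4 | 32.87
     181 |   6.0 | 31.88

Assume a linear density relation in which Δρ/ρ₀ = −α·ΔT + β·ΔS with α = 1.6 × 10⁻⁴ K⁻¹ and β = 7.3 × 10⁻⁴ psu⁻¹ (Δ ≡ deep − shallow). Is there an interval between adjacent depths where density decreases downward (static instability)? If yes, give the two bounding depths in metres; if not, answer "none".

Evaluate Δρ/ρ₀ = −αΔT + βΔS across each adjacent pair:
  39–54 m: −αΔT+βΔS = −(1.6 × 10⁻⁴)(-2.3)+(7.3 × 10⁻⁴)(+0.91) = 1.0 × 10⁻³ → stable
  54–78 m: −αΔT+βΔS = −(1.6 × 10⁻⁴)(-6.2)+(7.3 × 10⁻⁴)(-1.11) = 1.8 × 10⁻⁴ → stable
  78–80 m: −αΔT+βΔS = −(1.6 × 10⁻⁴)(+2.2)+(7.3 × 10⁻⁴)(+2.50) = 1.5 × 10⁻³ → stable
  80–142 m: −αΔT+βΔS = −(1.6 × 10⁻⁴)(-0.4)+(7.3 × 10⁻⁴)(+0.07) = 1.2 × 10⁻⁴ → stable
  142–181 m: −αΔT+βΔS = −(1.6 × 10⁻⁴)(+1.6)+(7.3 × 10⁻⁴)(-0.99) = -9.8 × 10⁻⁴ → UNSTABLE
The 142–181 m interval has Δρ < 0: lighter water underlies denser water.

142–181 m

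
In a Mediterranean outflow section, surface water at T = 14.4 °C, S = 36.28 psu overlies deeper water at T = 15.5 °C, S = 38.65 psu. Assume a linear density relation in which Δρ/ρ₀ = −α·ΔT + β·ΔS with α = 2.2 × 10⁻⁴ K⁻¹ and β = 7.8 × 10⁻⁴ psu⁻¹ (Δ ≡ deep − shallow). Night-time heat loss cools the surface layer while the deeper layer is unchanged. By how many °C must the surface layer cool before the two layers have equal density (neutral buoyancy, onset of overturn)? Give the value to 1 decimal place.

7.3 °C

Neutral buoyancy requires Δρ = 0, i.e. −α(T_deep − T_surf′) + β(S_deep − S_surf) = 0.
T_surf′ = T_deep − (β/α)·ΔS = 15.5 − (7.8 × 10⁻⁴/2.2 × 10⁻⁴)·(+2.37) = 7.097 °C.
Cooling required: 14.4 − (7.097) = 7.303 °C.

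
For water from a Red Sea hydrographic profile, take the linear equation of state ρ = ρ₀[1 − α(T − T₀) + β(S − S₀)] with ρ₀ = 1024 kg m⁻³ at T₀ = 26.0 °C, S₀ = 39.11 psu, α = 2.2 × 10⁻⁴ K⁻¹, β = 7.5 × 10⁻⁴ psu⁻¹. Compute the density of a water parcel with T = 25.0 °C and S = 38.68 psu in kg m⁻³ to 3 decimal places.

1023.895 kg m⁻³

T − T₀ = -1.0 K, S − S₀ = -0.43 psu.
Bracket = 1 − α·(-1.0) + β·(-0.43) = 1 + (-1.025 × 10⁻⁴) = 0.9998975.
ρ = 1024 × 0.9998975 = 1023.895 kg m⁻³.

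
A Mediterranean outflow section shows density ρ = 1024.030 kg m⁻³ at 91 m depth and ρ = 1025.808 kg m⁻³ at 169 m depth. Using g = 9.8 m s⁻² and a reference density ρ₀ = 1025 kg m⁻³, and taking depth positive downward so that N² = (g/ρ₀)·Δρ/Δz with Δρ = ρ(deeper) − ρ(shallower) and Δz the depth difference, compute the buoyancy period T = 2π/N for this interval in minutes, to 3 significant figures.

7.09 min

Δρ = 1025.808 − 1024.030 = 1.778 kg m⁻³ over Δz = 169 − 91 = 78 m.
N² = (9.8/1025) × (1.778/78) = 2.1794 × 10⁻⁴ s⁻².
N = √(2.1794 × 10⁻⁴) = 0.014763 rad s⁻¹, so T = 2π/N = 425.60 s = 7.0933 min ≈ 7.09 min.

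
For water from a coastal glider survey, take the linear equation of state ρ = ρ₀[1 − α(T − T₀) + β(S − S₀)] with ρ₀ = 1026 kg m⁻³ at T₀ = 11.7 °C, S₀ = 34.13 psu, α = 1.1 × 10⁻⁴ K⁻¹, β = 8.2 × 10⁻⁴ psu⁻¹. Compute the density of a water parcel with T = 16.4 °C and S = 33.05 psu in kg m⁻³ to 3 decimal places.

T − T₀ = +4.7 K, S − S₀ = -1.08 psu.
Bracket = 1 − α·(+4.7) + β·(-1.08) = 1 + (-1.4026 × 10⁻³) = 0.9985974.
ρ = 1026 × 0.9985974 = 1024.561 kg m⁻³.

1024.561 kg m⁻³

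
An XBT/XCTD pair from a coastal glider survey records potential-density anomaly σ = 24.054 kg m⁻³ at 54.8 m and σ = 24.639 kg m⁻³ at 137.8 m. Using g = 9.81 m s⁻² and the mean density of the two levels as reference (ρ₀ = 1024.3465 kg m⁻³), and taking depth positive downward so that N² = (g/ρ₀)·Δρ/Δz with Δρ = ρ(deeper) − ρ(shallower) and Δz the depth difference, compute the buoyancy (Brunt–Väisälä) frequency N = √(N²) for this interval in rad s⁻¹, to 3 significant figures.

Δρ = 1024.639 − 1024.054 = 0.585 kg m⁻³ over Δz = 137.8 − 54.8 = 83 m.
N² = (9.81/1024.3465) × (0.585/83) = 6.7499 × 10⁻⁵ s⁻².
N = √(6.7499 × 10⁻⁵) = 8.2158 × 10⁻³ rad s⁻¹ ≈ 8.22 × 10⁻³ rad s⁻¹.

8.22 × 10⁻³ rad s⁻¹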